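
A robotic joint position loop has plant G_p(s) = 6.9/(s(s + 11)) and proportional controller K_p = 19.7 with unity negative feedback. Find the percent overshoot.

Closed-loop characteristic equation: s² + 11s + 135.9 = 0, so ω_n = 11.66 rad/s and ζ = 11/(2·11.66) = 0.4717.
%OS = 100·exp(−πζ/√(1−ζ²)) = 100·exp(−π·0.4717/√0.7775) = 18.6%.

18.6%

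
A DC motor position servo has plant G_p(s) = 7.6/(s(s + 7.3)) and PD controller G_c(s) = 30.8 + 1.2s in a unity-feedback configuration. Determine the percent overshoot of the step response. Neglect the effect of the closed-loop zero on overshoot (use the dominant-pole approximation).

13.6%

Forward path: (30.8 + 1.2s)·7.6/(s(s+7.3)). The closed-loop characteristic equation is s² + (7.3 + 7.6·1.2)s + 7.6·30.8 = 0.
That is s² + 16.42s + 234.1 = 0, so ω_n = 15.3 rad/s and ζ = 16.42/(2·15.3) = 0.5366.
%OS = 100·exp(−πζ/√(1−ζ²)) = 13.6%.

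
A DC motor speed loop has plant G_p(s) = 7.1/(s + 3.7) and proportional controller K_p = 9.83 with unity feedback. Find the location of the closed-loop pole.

Closed-loop transfer function: T(s) = K_p·G_p(s)/(1 + K_p·G_p(s)) = 69.79/(s + 3.7 + 69.79) = 69.79/(s + 73.49).
The closed-loop pole is at s = −73.49.

s = -73.49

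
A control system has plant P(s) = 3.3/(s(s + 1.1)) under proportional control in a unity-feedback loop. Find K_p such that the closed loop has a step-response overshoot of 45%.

K_p = 1.51

From %OS = 100·exp(−πζ/√(1−ζ²)) = 45%, ζ = −ln(0.45)/√(π²+ln²(0.45)) = 0.2463.
Characteristic equation s² + 1.1s + 3.3K_p = 0 gives ζ = 1.1/(2√(3.3K_p)).
Setting ζ = 0.2463: √(3.3K_p) = 1.1/(2·0.2463) = 2.233, so K_p = 4.985/3.3 = 1.51.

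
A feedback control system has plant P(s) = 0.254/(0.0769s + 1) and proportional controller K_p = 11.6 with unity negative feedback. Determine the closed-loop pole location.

Closed loop: T(s) = K_p·P/(1+K_p·P) = 2.946/(0.0769s + 1 + 2.946), with pole at s = −(1 + 2.946)/0.0769 = −51.32.

s = -51.32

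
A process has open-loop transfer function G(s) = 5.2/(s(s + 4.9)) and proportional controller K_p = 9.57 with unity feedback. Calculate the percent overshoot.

From 1 + K_pG(s) = 0: s² + 4.9s + 49.76 = 0 ⇒ ω_n = 7.054, ζ = 0.3473.
%OS = 100·exp(−πζ/√(1−ζ²)) = 100·exp(−π·0.3473/√0.8794) = 31.2%.

31.2%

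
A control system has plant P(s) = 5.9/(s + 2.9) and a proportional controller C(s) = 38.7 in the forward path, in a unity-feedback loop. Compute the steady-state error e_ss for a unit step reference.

The loop is type 0. Static position error constant K_pos = C(0)·P(0) = 38.7·2.034 = 78.73.
Steady-state error to a unit step: e_ss = 1/(1+K_pos) = 1/79.73 = 0.0125.

0.0125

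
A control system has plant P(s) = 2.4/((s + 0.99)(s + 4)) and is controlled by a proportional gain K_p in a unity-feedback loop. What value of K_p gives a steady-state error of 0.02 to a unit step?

K_p = 80.8

For a type-0 loop with proportional control, e_ss = 1/(1 + K_p·P(0)).
P(0) = 0.6061. Require 1/(1 + K_p·0.6061) = 0.02, so 1 + 0.6061·K_p = 50.
K_p = (50 − 1)/0.6061 = 80.8.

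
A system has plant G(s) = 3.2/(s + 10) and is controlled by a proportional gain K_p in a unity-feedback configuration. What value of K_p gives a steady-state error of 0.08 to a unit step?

K_p = 35.9

Steady-state error for a unit step on this type-0 loop is 1/(1 + K_p·G(0)).
G(0) = 0.32. Require 1/(1 + K_p·0.32) = 0.08, so 1 + 0.32·K_p = 12.5.
K_p = (12.5 − 1)/0.32 = 35.9.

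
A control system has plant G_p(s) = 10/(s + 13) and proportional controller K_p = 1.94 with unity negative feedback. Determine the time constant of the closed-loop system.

Closed-loop transfer function: T(s) = K_p·G_p(s)/(1 + K_p·G_p(s)) = 19.4/(s + 13 + 19.4) = 19.4/(s + 32.4).
Time constant τ = 1/32.4 = 0.0309 s.

τ = 0.0309 s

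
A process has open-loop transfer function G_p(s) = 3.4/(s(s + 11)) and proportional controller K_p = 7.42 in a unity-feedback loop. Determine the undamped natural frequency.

The closed-loop denominator is s(s+11) + 7.42·3.4 = s² + 11s + 25.23.
So ω_n² = 25.23 ⇒ ω_n = 5.023 rad/s, and ζ = 11/(2ω_n) = 1.1.

ω_n = 5.02 rad/s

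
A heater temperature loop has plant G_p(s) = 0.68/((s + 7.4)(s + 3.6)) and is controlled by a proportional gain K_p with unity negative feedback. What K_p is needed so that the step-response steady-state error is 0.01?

K_p = 3880

The loop is type 0, so e_ss(step) = 1/(1 + K_pos) with K_pos = K_p·G_p(0).
G_p(0) = 0.02553. Require 1/(1 + K_p·0.02553) = 0.01, so 1 + 0.02553·K_p = 100.
K_p = (100 − 1)/0.02553 = 3880.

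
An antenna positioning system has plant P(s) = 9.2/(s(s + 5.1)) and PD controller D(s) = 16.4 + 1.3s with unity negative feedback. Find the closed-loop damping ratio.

Forward path: (16.4 + 1.3s)·9.2/(s(s+5.1)). The closed-loop characteristic equation is s² + (5.1 + 9.2·1.3)s + 9.2·16.4 = 0.
That is s² + 17.06s + 150.9 = 0, so ω_n = 12.28 rad/s and ζ = 17.06/(2·12.28) = 0.6944.

ζ = 0.694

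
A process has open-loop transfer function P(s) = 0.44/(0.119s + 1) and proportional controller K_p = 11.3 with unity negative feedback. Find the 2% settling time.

T_s ≈ 0.0797 s

Closed loop: T(s) = K_p·P/(1+K_p·P) = 4.972/(0.119s + 1 + 4.972), with pole at s = −(1 + 4.972)/0.119 = −50.18.
τ = 1/50.18 = 0.01993 s, so 2% settling time ≈ 4τ = 0.0797 s.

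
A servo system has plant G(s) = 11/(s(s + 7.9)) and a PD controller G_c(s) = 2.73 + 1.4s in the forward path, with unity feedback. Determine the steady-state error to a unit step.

The open loop G_c(s)G(s) has a pole at the origin (type 1), so the static position error constant is infinite and e_ss = 1/(1+∞) = 0.

0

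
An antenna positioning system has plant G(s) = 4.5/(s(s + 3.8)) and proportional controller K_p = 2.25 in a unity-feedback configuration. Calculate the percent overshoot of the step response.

9.65%

From 1 + K_pG(s) = 0: s² + 3.8s + 10.12 = 0 ⇒ ω_n = 3.182, ζ = 0.5971.
%OS = 100·exp(−πζ/√(1−ζ²)) = 100·exp(−π·0.5971/√0.6435) = 9.65%.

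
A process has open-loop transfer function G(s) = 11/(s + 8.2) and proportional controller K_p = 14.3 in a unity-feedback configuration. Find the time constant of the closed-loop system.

τ = 0.00604 s

Closed-loop transfer function: T(s) = K_p·G(s)/(1 + K_p·G(s)) = 157.3/(s + 8.2 + 157.3) = 157.3/(s + 165.5).
Time constant τ = 1/165.5 = 0.00604 s.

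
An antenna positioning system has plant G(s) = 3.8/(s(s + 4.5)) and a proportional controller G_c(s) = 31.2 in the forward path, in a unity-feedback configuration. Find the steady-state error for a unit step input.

The open loop G_c(s)G(s) has a pole at the origin (type 1), so the static position error constant is infinite and e_ss = 1/(1+∞) = 0.

0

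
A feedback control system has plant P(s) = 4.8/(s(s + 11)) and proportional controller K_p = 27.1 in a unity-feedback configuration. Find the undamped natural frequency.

With unity feedback the closed-loop characteristic equation is s² + 11s + 27.1·4.8 = s² + 11s + 130.1 = 0.
Matching s² + 2ζω_n s + ω_n²: ω_n = √130.1 = 11.41 rad/s and 2ζω_n = 11, so ζ = 11/(2·11.41) = 0.482.

ω_n = 11.4 rad/s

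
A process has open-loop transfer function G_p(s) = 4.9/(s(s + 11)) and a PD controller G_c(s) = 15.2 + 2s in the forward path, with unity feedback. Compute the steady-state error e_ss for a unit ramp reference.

0.148

The loop has one pole at the origin (type 1). Velocity error constant K_v = lim_{s→0} s·G_c(s)G_p(s) = 15.2·4.9/11 = 6.771.
Steady-state error to a unit ramp: e_ss = 1/K_v = 0.148.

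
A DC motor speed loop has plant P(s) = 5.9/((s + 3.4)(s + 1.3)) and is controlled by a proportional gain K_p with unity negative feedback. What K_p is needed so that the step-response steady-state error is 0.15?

K_p = 4.25

Steady-state error for a unit step on this type-0 loop is 1/(1 + K_p·P(0)).
P(0) = 1.335. Require 1/(1 + K_p·1.335) = 0.15, so 1 + 1.335·K_p = 6.667.
K_p = (6.667 − 1)/1.335 = 4.25.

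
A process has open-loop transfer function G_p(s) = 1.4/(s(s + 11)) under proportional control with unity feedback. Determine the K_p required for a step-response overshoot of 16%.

From %OS = 100·exp(−πζ/√(1−ζ²)) = 16%, ζ = −ln(0.16)/√(π²+ln²(0.16)) = 0.5039.
Characteristic equation s² + 11s + 1.4K_p = 0 gives ζ = 11/(2√(1.4K_p)).
Setting ζ = 0.5039: √(1.4K_p) = 11/(2·0.5039) = 10.92, so K_p = 119.1/1.4 = 85.1.

K_p = 85.1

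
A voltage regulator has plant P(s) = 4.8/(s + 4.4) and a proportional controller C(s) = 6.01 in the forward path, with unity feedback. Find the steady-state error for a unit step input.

The loop is type 0. Static position error constant K_pos = C(0)·P(0) = 6.01·1.091 = 6.556.
Steady-state error to a unit step: e_ss = 1/(1+K_pos) = 1/7.556 = 0.132.

0.132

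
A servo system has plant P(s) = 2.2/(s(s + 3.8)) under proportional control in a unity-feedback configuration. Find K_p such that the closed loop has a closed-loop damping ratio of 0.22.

K_p = 33.9

Closed-loop characteristic equation: s² + 3.8s + K_p·2.2 = 0.
So ω_n = √(2.2K_p) and 2ζω_n = 3.8, giving ζ = 3.8/(2√(2.2K_p)).
Setting ζ = 0.22: √(2.2K_p) = 3.8/(2·0.22) = 8.636, so K_p = 74.59/2.2 = 33.9.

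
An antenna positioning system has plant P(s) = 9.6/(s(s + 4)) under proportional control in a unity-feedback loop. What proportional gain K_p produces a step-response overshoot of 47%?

K_p = 7.63

From %OS = 100·exp(−πζ/√(1−ζ²)) = 47%, ζ = −ln(0.47)/√(π²+ln²(0.47)) = 0.2337.
Characteristic equation s² + 4s + 9.6K_p = 0 gives ζ = 4/(2√(9.6K_p)).
Setting ζ = 0.2337: √(9.6K_p) = 4/(2·0.2337) = 8.559, so K_p = 73.25/9.6 = 7.63.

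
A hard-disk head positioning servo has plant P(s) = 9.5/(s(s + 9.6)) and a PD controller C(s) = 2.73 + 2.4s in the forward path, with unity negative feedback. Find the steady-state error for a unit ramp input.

0.37

The loop has one pole at the origin (type 1). Velocity error constant K_v = lim_{s→0} s·C(s)P(s) = 2.73·9.5/9.6 = 2.702.
Steady-state error to a unit ramp: e_ss = 1/K_v = 0.37.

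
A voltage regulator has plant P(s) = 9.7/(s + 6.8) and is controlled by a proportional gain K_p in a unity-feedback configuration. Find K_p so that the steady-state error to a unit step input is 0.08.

K_p = 8.06

The loop is type 0, so e_ss(step) = 1/(1 + K_pos) with K_pos = K_p·P(0).
P(0) = 1.426. Require 1/(1 + K_p·1.426) = 0.08, so 1 + 1.426·K_p = 12.5.
K_p = (12.5 − 1)/1.426 = 8.06.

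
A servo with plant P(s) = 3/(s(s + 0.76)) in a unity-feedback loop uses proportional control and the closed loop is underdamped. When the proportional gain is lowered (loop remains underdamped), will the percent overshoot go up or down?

ζ = 0.76/(2√(3K_p)) rises as K_p falls; higher damping means less overshoot.

decrease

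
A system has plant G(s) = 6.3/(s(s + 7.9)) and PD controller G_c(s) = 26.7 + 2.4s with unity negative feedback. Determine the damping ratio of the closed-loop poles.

Forward path: (26.7 + 2.4s)·6.3/(s(s+7.9)). The closed-loop characteristic equation is s² + (7.9 + 6.3·2.4)s + 6.3·26.7 = 0.
That is s² + 23.02s + 168.2 = 0, so ω_n = 12.97 rad/s and ζ = 23.02/(2·12.97) = 0.8875.

ζ = 0.887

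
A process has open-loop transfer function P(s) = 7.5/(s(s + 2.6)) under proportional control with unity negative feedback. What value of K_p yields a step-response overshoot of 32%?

From %OS = 100·exp(−πζ/√(1−ζ²)) = 32%, ζ = −ln(0.32)/√(π²+ln²(0.32)) = 0.341.
Characteristic equation s² + 2.6s + 7.5K_p = 0 gives ζ = 2.6/(2√(7.5K_p)).
Setting ζ = 0.341: √(7.5K_p) = 2.6/(2·0.341) = 3.813, so K_p = 14.54/7.5 = 1.94.

K_p = 1.94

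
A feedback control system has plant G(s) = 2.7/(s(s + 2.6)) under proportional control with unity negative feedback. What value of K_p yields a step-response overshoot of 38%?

K_p = 7.22

From %OS = 100·exp(−πζ/√(1−ζ²)) = 38%, ζ = −ln(0.38)/√(π²+ln²(0.38)) = 0.2943.
Characteristic equation s² + 2.6s + 2.7K_p = 0 gives ζ = 2.6/(2√(2.7K_p)).
Setting ζ = 0.2943: √(2.7K_p) = 2.6/(2·0.2943) = 4.417, so K_p = 19.51/2.7 = 7.22.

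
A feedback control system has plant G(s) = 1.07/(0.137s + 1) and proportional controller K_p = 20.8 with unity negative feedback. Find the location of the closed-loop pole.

Closed loop: T(s) = K_p·G/(1+K_p·G) = 22.26/(0.137s + 1 + 22.26), with pole at s = −(1 + 22.26)/0.137 = −169.8.

s = -169.8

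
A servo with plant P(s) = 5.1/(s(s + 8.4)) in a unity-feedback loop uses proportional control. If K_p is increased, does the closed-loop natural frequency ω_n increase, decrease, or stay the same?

increase

ω_n = √(5.1·K_p), which grows with K_p.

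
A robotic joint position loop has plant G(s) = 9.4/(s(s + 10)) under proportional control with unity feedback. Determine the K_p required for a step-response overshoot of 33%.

From %OS = 100·exp(−πζ/√(1−ζ²)) = 33%, ζ = −ln(0.33)/√(π²+ln²(0.33)) = 0.3328.
Characteristic equation s² + 10s + 9.4K_p = 0 gives ζ = 10/(2√(9.4K_p)).
Setting ζ = 0.3328: √(9.4K_p) = 10/(2·0.3328) = 15.02, so K_p = 225.7/9.4 = 24.

K_p = 24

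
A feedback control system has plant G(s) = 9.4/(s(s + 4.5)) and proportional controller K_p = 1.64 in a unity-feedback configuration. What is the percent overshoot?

Closed-loop characteristic equation: s² + 4.5s + 15.42 = 0, so ω_n = 3.926 rad/s and ζ = 4.5/(2·3.926) = 0.5731.
%OS = 100·exp(−πζ/√(1−ζ²)) = 100·exp(−π·0.5731/√0.6716) = 11.1%.

11.1%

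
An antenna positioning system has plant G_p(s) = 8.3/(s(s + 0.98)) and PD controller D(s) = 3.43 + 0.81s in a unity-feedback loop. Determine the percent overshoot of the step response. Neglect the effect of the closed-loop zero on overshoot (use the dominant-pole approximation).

3.77%

Forward path: (3.43 + 0.81s)·8.3/(s(s+0.98)). The closed-loop characteristic equation is s² + (0.98 + 8.3·0.81)s + 8.3·3.43 = 0.
That is s² + 7.703s + 28.47 = 0, so ω_n = 5.336 rad/s and ζ = 7.703/(2·5.336) = 0.7218.
%OS = 100·exp(−πζ/√(1−ζ²)) = 3.77%.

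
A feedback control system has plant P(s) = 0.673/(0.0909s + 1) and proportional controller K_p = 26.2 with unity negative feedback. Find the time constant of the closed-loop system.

τ = 0.00488 s

Closed loop: T(s) = K_p·P/(1+K_p·P) = 17.63/(0.0909s + 1 + 17.63), with pole at s = −(1 + 17.63)/0.0909 = −205.
Closed-loop time constant τ = 1/205 = 0.00488 s.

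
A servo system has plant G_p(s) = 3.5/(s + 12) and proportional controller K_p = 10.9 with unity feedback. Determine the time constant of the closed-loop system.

τ = 0.0199 s

Closed-loop transfer function: T(s) = K_p·G_p(s)/(1 + K_p·G_p(s)) = 38.15/(s + 12 + 38.15) = 38.15/(s + 50.15).
Time constant τ = 1/50.15 = 0.0199 s.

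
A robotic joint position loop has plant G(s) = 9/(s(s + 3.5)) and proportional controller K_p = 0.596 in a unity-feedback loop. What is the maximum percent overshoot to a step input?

From 1 + K_pG(s) = 0: s² + 3.5s + 5.364 = 0 ⇒ ω_n = 2.316, ζ = 0.7556.
%OS = 100·exp(−πζ/√(1−ζ²)) = 100·exp(−π·0.7556/√0.4291) = 2.67%.

2.67%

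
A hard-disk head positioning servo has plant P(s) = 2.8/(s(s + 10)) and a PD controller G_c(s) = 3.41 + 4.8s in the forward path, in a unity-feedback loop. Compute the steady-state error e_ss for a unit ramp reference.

The loop has one pole at the origin (type 1). Velocity error constant K_v = lim_{s→0} s·G_c(s)P(s) = 3.41·2.8/10 = 0.9548.
Steady-state error to a unit ramp: e_ss = 1/K_v = 1.05.

1.05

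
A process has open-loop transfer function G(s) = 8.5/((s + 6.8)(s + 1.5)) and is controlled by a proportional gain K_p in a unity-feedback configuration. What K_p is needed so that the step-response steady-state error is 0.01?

K_p = 119

The loop is type 0, so e_ss(step) = 1/(1 + K_pos) with K_pos = K_p·G(0).
G(0) = 0.8333. Require 1/(1 + K_p·0.8333) = 0.01, so 1 + 0.8333·K_p = 100.
K_p = (100 − 1)/0.8333 = 119.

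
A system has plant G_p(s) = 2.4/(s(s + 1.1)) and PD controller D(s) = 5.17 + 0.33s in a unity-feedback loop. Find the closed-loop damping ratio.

Forward path: (5.17 + 0.33s)·2.4/(s(s+1.1)). The closed-loop characteristic equation is s² + (1.1 + 2.4·0.33)s + 2.4·5.17 = 0.
That is s² + 1.892s + 12.41 = 0, so ω_n = 3.522 rad/s and ζ = 1.892/(2·3.522) = 0.2686.

ζ = 0.269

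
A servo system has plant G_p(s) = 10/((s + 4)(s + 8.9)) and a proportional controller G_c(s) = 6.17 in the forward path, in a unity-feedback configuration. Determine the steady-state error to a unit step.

The loop is type 0. Static position error constant K_pos = G_c(0)·G_p(0) = 6.17·0.2809 = 1.733.
Steady-state error to a unit step: e_ss = 1/(1+K_pos) = 1/2.733 = 0.366.

0.366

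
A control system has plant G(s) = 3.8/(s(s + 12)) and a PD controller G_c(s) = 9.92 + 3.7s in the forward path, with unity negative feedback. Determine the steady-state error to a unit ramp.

The loop has one pole at the origin (type 1). Velocity error constant K_v = lim_{s→0} s·G_c(s)G(s) = 9.92·3.8/12 = 3.141.
Steady-state error to a unit ramp: e_ss = 1/K_v = 0.318.

0.318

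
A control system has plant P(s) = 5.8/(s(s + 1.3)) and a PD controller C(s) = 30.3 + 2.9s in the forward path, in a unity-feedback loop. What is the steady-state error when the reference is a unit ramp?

0.0074

The loop has one pole at the origin (type 1). Velocity error constant K_v = lim_{s→0} s·C(s)P(s) = 30.3·5.8/1.3 = 135.2.
Steady-state error to a unit ramp: e_ss = 1/K_v = 0.0074.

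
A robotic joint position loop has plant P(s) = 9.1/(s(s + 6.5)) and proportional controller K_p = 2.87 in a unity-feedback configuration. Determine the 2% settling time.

T_s ≈ 1.23 s

From 1 + K_pP(s) = 0: s² + 6.5s + 26.12 = 0 ⇒ ω_n = 5.11, ζ = 0.6359.
2% settling time T_s ≈ 4/(ζω_n) = 4/3.25 = 1.23 s.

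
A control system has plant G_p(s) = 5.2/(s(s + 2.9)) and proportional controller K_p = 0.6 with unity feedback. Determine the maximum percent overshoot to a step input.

Closed-loop characteristic equation: s² + 2.9s + 3.12 = 0, so ω_n = 1.766 rad/s and ζ = 2.9/(2·1.766) = 0.8209.
%OS = 100·exp(−πζ/√(1−ζ²)) = 100·exp(−π·0.8209/√0.3261) = 1.09%.

1.09%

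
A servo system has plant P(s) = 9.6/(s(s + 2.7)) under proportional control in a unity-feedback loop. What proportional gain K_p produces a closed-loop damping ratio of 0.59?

Closed-loop characteristic equation: s² + 2.7s + K_p·9.6 = 0.
So ω_n = √(9.6K_p) and 2ζω_n = 2.7, giving ζ = 2.7/(2√(9.6K_p)).
Setting ζ = 0.59: √(9.6K_p) = 2.7/(2·0.59) = 2.288, so K_p = 5.236/9.6 = 0.545.

K_p = 0.545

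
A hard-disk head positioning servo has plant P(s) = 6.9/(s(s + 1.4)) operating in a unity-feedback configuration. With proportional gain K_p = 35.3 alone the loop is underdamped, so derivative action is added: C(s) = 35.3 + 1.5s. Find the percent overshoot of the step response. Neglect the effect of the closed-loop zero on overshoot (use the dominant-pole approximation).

27.9%

Forward path: (35.3 + 1.5s)·6.9/(s(s+1.4)). The closed-loop characteristic equation is s² + (1.4 + 6.9·1.5)s + 6.9·35.3 = 0.
That is s² + 11.75s + 243.6 = 0, so ω_n = 15.61 rad/s and ζ = 11.75/(2·15.61) = 0.3764.
%OS = 100·exp(−πζ/√(1−ζ²)) = 27.9%.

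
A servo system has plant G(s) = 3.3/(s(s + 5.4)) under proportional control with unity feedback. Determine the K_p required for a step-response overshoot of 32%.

K_p = 19

From %OS = 100·exp(−πζ/√(1−ζ²)) = 32%, ζ = −ln(0.32)/√(π²+ln²(0.32)) = 0.341.
Characteristic equation s² + 5.4s + 3.3K_p = 0 gives ζ = 5.4/(2√(3.3K_p)).
Setting ζ = 0.341: √(3.3K_p) = 5.4/(2·0.341) = 7.919, so K_p = 62.71/3.3 = 19.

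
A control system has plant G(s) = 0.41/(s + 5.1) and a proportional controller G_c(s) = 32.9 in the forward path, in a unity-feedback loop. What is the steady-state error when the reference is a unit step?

The loop is type 0. Static position error constant K_pos = G_c(0)·G(0) = 32.9·0.08039 = 2.645.
Steady-state error to a unit step: e_ss = 1/(1+K_pos) = 1/3.645 = 0.274.

0.274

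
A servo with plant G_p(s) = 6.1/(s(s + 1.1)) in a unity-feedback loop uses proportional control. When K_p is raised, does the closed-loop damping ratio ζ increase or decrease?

ζ = 1.1/(2√(6.1K_p)); increasing K_p raises the denominator, so ζ falls.

decrease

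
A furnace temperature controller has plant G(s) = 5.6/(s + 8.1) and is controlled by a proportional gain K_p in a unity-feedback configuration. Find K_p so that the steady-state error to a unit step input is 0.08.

Steady-state error for a unit step on this type-0 loop is 1/(1 + K_p·G(0)).
G(0) = 0.6914. Require 1/(1 + K_p·0.6914) = 0.08, so 1 + 0.6914·K_p = 12.5.
K_p = (12.5 − 1)/0.6914 = 16.6.

K_p = 16.6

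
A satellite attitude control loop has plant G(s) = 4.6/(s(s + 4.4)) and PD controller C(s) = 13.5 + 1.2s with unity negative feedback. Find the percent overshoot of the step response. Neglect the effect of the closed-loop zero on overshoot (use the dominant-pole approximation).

7.85%

Forward path: (13.5 + 1.2s)·4.6/(s(s+4.4)). The closed-loop characteristic equation is s² + (4.4 + 4.6·1.2)s + 4.6·13.5 = 0.
That is s² + 9.92s + 62.1 = 0, so ω_n = 7.88 rad/s and ζ = 9.92/(2·7.88) = 0.6294.
%OS = 100·exp(−πζ/√(1−ζ²)) = 7.85%.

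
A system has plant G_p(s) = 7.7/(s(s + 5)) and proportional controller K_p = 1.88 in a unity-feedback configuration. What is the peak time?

From 1 + K_pG_p(s) = 0: s² + 5s + 14.48 = 0 ⇒ ω_n = 3.805, ζ = 0.6571.
Damped frequency ω_d = ω_n√(1−ζ²) = 2.868 rad/s, so peak time T_p = π/ω_d = 1.1 s.

T_p = 1.1 s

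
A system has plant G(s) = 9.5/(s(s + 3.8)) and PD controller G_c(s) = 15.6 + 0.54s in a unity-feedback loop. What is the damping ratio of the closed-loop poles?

ζ = 0.367

Forward path: (15.6 + 0.54s)·9.5/(s(s+3.8)). The closed-loop characteristic equation is s² + (3.8 + 9.5·0.54)s + 9.5·15.6 = 0.
That is s² + 8.93s + 148.2 = 0, so ω_n = 12.17 rad/s and ζ = 8.93/(2·12.17) = 0.3668.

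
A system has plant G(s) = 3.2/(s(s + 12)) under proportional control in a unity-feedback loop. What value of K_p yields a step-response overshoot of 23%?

K_p = 62.7

From %OS = 100·exp(−πζ/√(1−ζ²)) = 23%, ζ = −ln(0.23)/√(π²+ln²(0.23)) = 0.4237.
Characteristic equation s² + 12s + 3.2K_p = 0 gives ζ = 12/(2√(3.2K_p)).
Setting ζ = 0.4237: √(3.2K_p) = 12/(2·0.4237) = 14.16, so K_p = 200.5/3.2 = 62.7.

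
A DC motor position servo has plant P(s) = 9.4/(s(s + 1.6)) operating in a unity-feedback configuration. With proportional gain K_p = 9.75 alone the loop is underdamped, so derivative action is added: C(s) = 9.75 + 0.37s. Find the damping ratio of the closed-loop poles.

ζ = 0.265

Forward path: (9.75 + 0.37s)·9.4/(s(s+1.6)). The closed-loop characteristic equation is s² + (1.6 + 9.4·0.37)s + 9.4·9.75 = 0.
That is s² + 5.078s + 91.65 = 0, so ω_n = 9.573 rad/s and ζ = 5.078/(2·9.573) = 0.2652.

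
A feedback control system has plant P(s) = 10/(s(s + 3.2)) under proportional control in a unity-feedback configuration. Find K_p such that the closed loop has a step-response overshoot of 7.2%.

K_p = 0.621

From %OS = 100·exp(−πζ/√(1−ζ²)) = 7.2%, ζ = −ln(0.072)/√(π²+ln²(0.072)) = 0.6421.
Characteristic equation s² + 3.2s + 10K_p = 0 gives ζ = 3.2/(2√(10K_p)).
Setting ζ = 0.6421: √(10K_p) = 3.2/(2·0.6421) = 2.492, so K_p = 6.21/10 = 0.621.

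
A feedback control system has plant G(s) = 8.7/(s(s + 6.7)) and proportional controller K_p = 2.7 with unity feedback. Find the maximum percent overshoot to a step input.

4.95%

Closed-loop characteristic equation: s² + 6.7s + 23.49 = 0, so ω_n = 4.847 rad/s and ζ = 6.7/(2·4.847) = 0.6912.
%OS = 100·exp(−πζ/√(1−ζ²)) = 100·exp(−π·0.6912/√0.5222) = 4.95%.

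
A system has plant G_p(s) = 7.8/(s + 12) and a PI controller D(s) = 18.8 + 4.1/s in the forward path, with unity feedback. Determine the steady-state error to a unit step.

0

The open loop D(s)G_p(s) has a pole at the origin (type 1), so the static position error constant is infinite and e_ss = 1/(1+∞) = 0.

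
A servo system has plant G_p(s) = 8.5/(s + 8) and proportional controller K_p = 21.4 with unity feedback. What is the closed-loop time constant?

τ = 0.00527 s

Closed-loop transfer function: T(s) = K_p·G_p(s)/(1 + K_p·G_p(s)) = 181.9/(s + 8 + 181.9) = 181.9/(s + 189.9).
Time constant τ = 1/189.9 = 0.00527 s.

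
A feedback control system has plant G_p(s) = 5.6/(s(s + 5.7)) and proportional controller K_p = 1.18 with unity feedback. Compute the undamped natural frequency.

1 + K_p·G_p(s) = 0 gives s² + 5.7s + 6.608 = 0.
Matching s² + 2ζω_n s + ω_n²: ω_n = √6.608 = 2.571 rad/s and 2ζω_n = 5.7, so ζ = 5.7/(2·2.571) = 1.11.

ω_n = 2.57 rad/s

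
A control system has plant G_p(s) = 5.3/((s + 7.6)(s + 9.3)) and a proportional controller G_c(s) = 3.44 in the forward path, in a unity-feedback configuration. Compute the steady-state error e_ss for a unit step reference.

0.795

The loop is type 0. Static position error constant K_pos = G_c(0)·G_p(0) = 3.44·0.07499 = 0.258.
Steady-state error to a unit step: e_ss = 1/(1+K_pos) = 1/1.258 = 0.795.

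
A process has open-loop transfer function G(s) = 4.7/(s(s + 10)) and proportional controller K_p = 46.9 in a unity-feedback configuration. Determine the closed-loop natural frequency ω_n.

The closed-loop denominator is s(s+10) + 46.9·4.7 = s² + 10s + 220.4.
So ω_n² = 220.4 ⇒ ω_n = 14.85 rad/s, and ζ = 10/(2ω_n) = 0.337.

ω_n = 14.8 rad/s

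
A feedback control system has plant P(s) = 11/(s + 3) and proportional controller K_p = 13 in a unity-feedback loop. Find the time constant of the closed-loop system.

τ = 0.00685 s

Closed-loop transfer function: T(s) = K_p·P(s)/(1 + K_p·P(s)) = 143/(s + 3 + 143) = 143/(s + 146).
Time constant τ = 1/146 = 0.00685 s.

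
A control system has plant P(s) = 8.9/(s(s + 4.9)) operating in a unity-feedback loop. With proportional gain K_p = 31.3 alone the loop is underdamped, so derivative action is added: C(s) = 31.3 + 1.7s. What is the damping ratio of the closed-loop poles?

ζ = 0.6

Forward path: (31.3 + 1.7s)·8.9/(s(s+4.9)). The closed-loop characteristic equation is s² + (4.9 + 8.9·1.7)s + 8.9·31.3 = 0.
That is s² + 20.03s + 278.6 = 0, so ω_n = 16.69 rad/s and ζ = 20.03/(2·16.69) = 0.6.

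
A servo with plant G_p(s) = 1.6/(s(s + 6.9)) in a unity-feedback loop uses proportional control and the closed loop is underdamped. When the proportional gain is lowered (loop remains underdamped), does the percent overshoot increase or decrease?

decrease

ζ = 6.9/(2√(1.6K_p)) rises as K_p falls; higher damping means less overshoot.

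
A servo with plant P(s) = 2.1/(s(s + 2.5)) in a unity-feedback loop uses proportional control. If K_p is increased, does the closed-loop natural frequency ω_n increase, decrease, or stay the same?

ω_n = √(2.1·K_p), which grows with K_p.

increase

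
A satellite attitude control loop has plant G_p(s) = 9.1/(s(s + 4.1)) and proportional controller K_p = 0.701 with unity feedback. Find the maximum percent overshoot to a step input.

1.27%

From 1 + K_pG_p(s) = 0: s² + 4.1s + 6.379 = 0 ⇒ ω_n = 2.526, ζ = 0.8117.
%OS = 100·exp(−πζ/√(1−ζ²)) = 100·exp(−π·0.8117/√0.3412) = 1.27%.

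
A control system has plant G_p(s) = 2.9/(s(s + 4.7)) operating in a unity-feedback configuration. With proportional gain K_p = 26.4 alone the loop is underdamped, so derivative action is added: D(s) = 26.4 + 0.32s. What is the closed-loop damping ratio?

Forward path: (26.4 + 0.32s)·2.9/(s(s+4.7)). The closed-loop characteristic equation is s² + (4.7 + 2.9·0.32)s + 2.9·26.4 = 0.
That is s² + 5.628s + 76.56 = 0, so ω_n = 8.75 rad/s and ζ = 5.628/(2·8.75) = 0.3216.

ζ = 0.322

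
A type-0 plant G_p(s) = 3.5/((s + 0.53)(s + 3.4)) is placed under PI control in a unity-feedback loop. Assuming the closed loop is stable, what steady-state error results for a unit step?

The PI controller's integrator makes the forward path type 1, so e_ss to a step is zero.

0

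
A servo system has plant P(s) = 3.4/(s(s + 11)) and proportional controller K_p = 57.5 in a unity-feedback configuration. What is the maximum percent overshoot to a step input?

Closed-loop characteristic equation: s² + 11s + 195.5 = 0, so ω_n = 13.98 rad/s and ζ = 11/(2·13.98) = 0.3934.
%OS = 100·exp(−πζ/√(1−ζ²)) = 100·exp(−π·0.3934/√0.8453) = 26.1%.

26.1%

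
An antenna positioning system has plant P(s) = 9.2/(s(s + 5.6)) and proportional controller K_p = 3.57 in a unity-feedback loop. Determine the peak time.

T_p = 0.628 s

Closed-loop characteristic equation: s² + 5.6s + 32.84 = 0, so ω_n = 5.731 rad/s and ζ = 5.6/(2·5.731) = 0.4886.
Damped frequency ω_d = ω_n√(1−ζ²) = 5 rad/s, so peak time T_p = π/ω_d = 0.628 s.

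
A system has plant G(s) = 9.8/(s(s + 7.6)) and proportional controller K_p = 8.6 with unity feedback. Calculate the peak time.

T_p = 0.376 s

The closed-loop denominator s² + 7.6s + 84.28 gives ω_n = √84.28 = 9.18 and ζ = 7.6/(2ω_n) = 0.4139.
Damped frequency ω_d = ω_n√(1−ζ²) = 8.357 rad/s, so peak time T_p = π/ω_d = 0.376 s.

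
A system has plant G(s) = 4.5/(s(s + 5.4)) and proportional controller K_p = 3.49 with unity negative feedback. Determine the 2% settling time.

Closed-loop characteristic equation: s² + 5.4s + 15.71 = 0, so ω_n = 3.963 rad/s and ζ = 5.4/(2·3.963) = 0.6813.
2% settling time T_s ≈ 4/(ζω_n) = 4/2.7 = 1.48 s.

T_s ≈ 1.48 s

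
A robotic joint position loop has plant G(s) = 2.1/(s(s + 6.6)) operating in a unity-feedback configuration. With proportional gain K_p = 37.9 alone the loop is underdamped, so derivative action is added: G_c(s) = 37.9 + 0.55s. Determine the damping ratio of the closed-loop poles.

ζ = 0.435

Forward path: (37.9 + 0.55s)·2.1/(s(s+6.6)). The closed-loop characteristic equation is s² + (6.6 + 2.1·0.55)s + 2.1·37.9 = 0.
That is s² + 7.755s + 79.59 = 0, so ω_n = 8.921 rad/s and ζ = 7.755/(2·8.921) = 0.4346.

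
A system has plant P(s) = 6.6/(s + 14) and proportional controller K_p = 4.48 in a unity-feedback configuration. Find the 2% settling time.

Closed-loop transfer function: T(s) = K_p·P(s)/(1 + K_p·P(s)) = 29.57/(s + 14 + 29.57) = 29.57/(s + 43.57).
Time constant τ = 1/43.57 = 0.02295 s, so the 2% settling time is about 4τ = 0.0918 s.

T_s ≈ 0.0918 s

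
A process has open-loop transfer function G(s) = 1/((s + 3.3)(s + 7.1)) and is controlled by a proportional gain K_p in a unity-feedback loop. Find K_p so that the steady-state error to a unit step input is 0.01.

Steady-state error for a unit step on this type-0 loop is 1/(1 + K_p·G(0)).
G(0) = 0.04268. Require 1/(1 + K_p·0.04268) = 0.01, so 1 + 0.04268·K_p = 100.
K_p = (100 − 1)/0.04268 = 2320.

K_p = 2320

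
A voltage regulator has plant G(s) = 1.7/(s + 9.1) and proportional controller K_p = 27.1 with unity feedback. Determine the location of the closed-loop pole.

Closed-loop transfer function: T(s) = K_p·G(s)/(1 + K_p·G(s)) = 46.07/(s + 9.1 + 46.07) = 46.07/(s + 55.17).
The closed-loop pole is at s = −55.17.

s = -55.17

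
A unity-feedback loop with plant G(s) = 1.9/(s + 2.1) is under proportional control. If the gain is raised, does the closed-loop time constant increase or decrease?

decrease

The closed-loop bandwidth 2.1+K_p·1.9 grows with K_p, so τ shrinks.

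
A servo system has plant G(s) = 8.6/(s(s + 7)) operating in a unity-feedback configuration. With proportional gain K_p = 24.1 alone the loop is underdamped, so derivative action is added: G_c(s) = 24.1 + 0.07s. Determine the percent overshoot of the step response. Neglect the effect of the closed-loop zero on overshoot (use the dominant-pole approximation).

Forward path: (24.1 + 0.07s)·8.6/(s(s+7)). The closed-loop characteristic equation is s² + (7 + 8.6·0.07)s + 8.6·24.1 = 0.
That is s² + 7.602s + 207.3 = 0, so ω_n = 14.4 rad/s and ζ = 7.602/(2·14.4) = 0.264.
%OS = 100·exp(−πζ/√(1−ζ²)) = 42.3%.

42.3%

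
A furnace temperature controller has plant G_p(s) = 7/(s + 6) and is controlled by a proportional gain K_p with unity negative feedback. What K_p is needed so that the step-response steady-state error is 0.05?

The loop is type 0, so e_ss(step) = 1/(1 + K_pos) with K_pos = K_p·G_p(0).
G_p(0) = 1.167. Require 1/(1 + K_p·1.167) = 0.05, so 1 + 1.167·K_p = 20.
K_p = (20 − 1)/1.167 = 16.3.

K_p = 16.3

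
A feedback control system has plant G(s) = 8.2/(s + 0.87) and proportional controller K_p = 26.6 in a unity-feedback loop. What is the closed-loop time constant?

τ = 0.00457 s

Closed-loop transfer function: T(s) = K_p·G(s)/(1 + K_p·G(s)) = 218.1/(s + 0.87 + 218.1) = 218.1/(s + 219).
Time constant τ = 1/219 = 0.00457 s.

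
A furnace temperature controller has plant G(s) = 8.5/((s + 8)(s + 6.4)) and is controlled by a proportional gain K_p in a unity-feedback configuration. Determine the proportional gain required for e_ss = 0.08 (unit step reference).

K_p = 69.3

The loop is type 0, so e_ss(step) = 1/(1 + K_pos) with K_pos = K_p·G(0).
G(0) = 0.166. Require 1/(1 + K_p·0.166) = 0.08, so 1 + 0.166·K_p = 12.5.
K_p = (12.5 − 1)/0.166 = 69.3.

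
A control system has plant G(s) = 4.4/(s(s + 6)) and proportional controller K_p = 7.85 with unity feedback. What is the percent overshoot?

Closed-loop characteristic equation: s² + 6s + 34.54 = 0, so ω_n = 5.877 rad/s and ζ = 6/(2·5.877) = 0.5105.
%OS = 100·exp(−πζ/√(1−ζ²)) = 100·exp(−π·0.5105/√0.7394) = 15.5%.

15.5%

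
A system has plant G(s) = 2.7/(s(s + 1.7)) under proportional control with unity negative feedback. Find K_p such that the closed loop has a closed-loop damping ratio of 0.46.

Closed-loop characteristic equation: s² + 1.7s + K_p·2.7 = 0.
So ω_n = √(2.7K_p) and 2ζω_n = 1.7, giving ζ = 1.7/(2√(2.7K_p)).
Setting ζ = 0.46: √(2.7K_p) = 1.7/(2·0.46) = 1.848, so K_p = 3.414/2.7 = 1.26.

K_p = 1.26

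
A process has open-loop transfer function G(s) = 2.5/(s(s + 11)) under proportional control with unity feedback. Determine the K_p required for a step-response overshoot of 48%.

From %OS = 100·exp(−πζ/√(1−ζ²)) = 48%, ζ = −ln(0.48)/√(π²+ln²(0.48)) = 0.2275.
Characteristic equation s² + 11s + 2.5K_p = 0 gives ζ = 11/(2√(2.5K_p)).
Setting ζ = 0.2275: √(2.5K_p) = 11/(2·0.2275) = 24.18, so K_p = 584.5/2.5 = 234.

K_p = 234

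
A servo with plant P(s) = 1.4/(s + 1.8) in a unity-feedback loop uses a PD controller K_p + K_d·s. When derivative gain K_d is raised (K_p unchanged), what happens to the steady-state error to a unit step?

unchanged

At s = 0 the derivative term contributes nothing: C(0) = K_p regardless of K_d, so K_pos = K_p·P(0) and e_ss are unchanged.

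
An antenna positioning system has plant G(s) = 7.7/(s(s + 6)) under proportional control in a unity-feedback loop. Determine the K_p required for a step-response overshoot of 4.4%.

From %OS = 100·exp(−πζ/√(1−ζ²)) = 4.4%, ζ = −ln(0.044)/√(π²+ln²(0.044)) = 0.7051.
Characteristic equation s² + 6s + 7.7K_p = 0 gives ζ = 6/(2√(7.7K_p)).
Setting ζ = 0.7051: √(7.7K_p) = 6/(2·0.7051) = 4.255, so K_p = 18.1/7.7 = 2.35.

K_p = 2.35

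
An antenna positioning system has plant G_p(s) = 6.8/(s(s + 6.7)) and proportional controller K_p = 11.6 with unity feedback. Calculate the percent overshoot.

27.8%

The closed-loop denominator s² + 6.7s + 78.88 gives ω_n = √78.88 = 8.881 and ζ = 6.7/(2ω_n) = 0.3772.
%OS = 100·exp(−πζ/√(1−ζ²)) = 100·exp(−π·0.3772/√0.8577) = 27.8%.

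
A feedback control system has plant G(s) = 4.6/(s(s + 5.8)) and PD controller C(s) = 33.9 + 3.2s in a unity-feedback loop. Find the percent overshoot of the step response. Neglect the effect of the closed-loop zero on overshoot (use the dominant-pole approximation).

1.08%

Forward path: (33.9 + 3.2s)·4.6/(s(s+5.8)). The closed-loop characteristic equation is s² + (5.8 + 4.6·3.2)s + 4.6·33.9 = 0.
That is s² + 20.52s + 155.9 = 0, so ω_n = 12.49 rad/s and ζ = 20.52/(2·12.49) = 0.8216.
%OS = 100·exp(−πζ/√(1−ζ²)) = 1.08%.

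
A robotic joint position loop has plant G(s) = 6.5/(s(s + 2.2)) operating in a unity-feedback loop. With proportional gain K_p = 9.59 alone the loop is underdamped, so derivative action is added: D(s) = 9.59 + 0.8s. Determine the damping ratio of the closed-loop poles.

ζ = 0.469

Forward path: (9.59 + 0.8s)·6.5/(s(s+2.2)). The closed-loop characteristic equation is s² + (2.2 + 6.5·0.8)s + 6.5·9.59 = 0.
That is s² + 7.4s + 62.34 = 0, so ω_n = 7.895 rad/s and ζ = 7.4/(2·7.895) = 0.4686.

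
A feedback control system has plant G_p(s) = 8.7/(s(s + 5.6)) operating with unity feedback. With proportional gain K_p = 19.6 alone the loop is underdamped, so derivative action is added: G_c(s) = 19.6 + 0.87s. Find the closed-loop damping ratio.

Forward path: (19.6 + 0.87s)·8.7/(s(s+5.6)). The closed-loop characteristic equation is s² + (5.6 + 8.7·0.87)s + 8.7·19.6 = 0.
That is s² + 13.17s + 170.5 = 0, so ω_n = 13.06 rad/s and ζ = 13.17/(2·13.06) = 0.5042.

ζ = 0.504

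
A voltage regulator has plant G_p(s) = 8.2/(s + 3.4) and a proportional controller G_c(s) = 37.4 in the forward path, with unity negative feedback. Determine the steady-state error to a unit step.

The loop is type 0. Static position error constant K_pos = G_c(0)·G_p(0) = 37.4·2.412 = 90.2.
Steady-state error to a unit step: e_ss = 1/(1+K_pos) = 1/91.2 = 0.011.

0.011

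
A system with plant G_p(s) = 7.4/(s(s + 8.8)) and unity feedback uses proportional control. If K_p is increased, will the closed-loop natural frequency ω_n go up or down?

increase

ω_n = √(7.4·K_p), which grows with K_p.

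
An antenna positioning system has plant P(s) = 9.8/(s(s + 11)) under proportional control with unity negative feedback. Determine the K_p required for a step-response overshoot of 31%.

From %OS = 100·exp(−πζ/√(1−ζ²)) = 31%, ζ = −ln(0.31)/√(π²+ln²(0.31)) = 0.3493.
Characteristic equation s² + 11s + 9.8K_p = 0 gives ζ = 11/(2√(9.8K_p)).
Setting ζ = 0.3493: √(9.8K_p) = 11/(2·0.3493) = 15.75, so K_p = 247.9/9.8 = 25.3.

K_p = 25.3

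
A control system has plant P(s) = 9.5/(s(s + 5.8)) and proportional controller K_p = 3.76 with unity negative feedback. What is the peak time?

The closed-loop denominator s² + 5.8s + 35.72 gives ω_n = √35.72 = 5.977 and ζ = 5.8/(2ω_n) = 0.4852.
Damped frequency ω_d = ω_n√(1−ζ²) = 5.226 rad/s, so peak time T_p = π/ω_d = 0.601 s.

T_p = 0.601 s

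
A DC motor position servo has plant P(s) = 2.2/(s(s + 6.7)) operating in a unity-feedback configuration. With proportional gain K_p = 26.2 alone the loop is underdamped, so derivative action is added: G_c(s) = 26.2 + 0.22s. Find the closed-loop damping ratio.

ζ = 0.473

Forward path: (26.2 + 0.22s)·2.2/(s(s+6.7)). The closed-loop characteristic equation is s² + (6.7 + 2.2·0.22)s + 2.2·26.2 = 0.
That is s² + 7.184s + 57.64 = 0, so ω_n = 7.592 rad/s and ζ = 7.184/(2·7.592) = 0.4731.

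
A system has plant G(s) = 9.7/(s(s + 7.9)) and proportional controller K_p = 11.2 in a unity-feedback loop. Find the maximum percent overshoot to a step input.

27.6%

From 1 + K_pG(s) = 0: s² + 7.9s + 108.6 = 0 ⇒ ω_n = 10.42, ζ = 0.379.
%OS = 100·exp(−πζ/√(1−ζ²)) = 100·exp(−π·0.379/√0.8564) = 27.6%.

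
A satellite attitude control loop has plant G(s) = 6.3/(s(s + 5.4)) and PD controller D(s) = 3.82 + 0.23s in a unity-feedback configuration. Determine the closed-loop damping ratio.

Forward path: (3.82 + 0.23s)·6.3/(s(s+5.4)). The closed-loop characteristic equation is s² + (5.4 + 6.3·0.23)s + 6.3·3.82 = 0.
That is s² + 6.849s + 24.07 = 0, so ω_n = 4.906 rad/s and ζ = 6.849/(2·4.906) = 0.6981.

ζ = 0.698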